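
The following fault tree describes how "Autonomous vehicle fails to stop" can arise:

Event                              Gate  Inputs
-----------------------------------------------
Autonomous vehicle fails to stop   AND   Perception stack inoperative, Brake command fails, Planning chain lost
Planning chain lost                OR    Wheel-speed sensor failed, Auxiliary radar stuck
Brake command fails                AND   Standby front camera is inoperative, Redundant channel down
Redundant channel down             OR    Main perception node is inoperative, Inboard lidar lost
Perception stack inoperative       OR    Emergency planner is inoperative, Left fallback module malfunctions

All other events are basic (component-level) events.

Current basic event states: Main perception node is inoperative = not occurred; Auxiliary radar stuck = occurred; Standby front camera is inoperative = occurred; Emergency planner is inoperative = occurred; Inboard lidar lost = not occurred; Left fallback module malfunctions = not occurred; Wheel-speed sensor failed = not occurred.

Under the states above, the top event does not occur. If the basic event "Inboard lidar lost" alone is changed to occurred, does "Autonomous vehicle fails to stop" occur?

Counterfactual: set "Inboard lidar lost" to occurred.
Perception stack inoperative [OR]: Emergency planner is inoperative=occurs, Left fallback module malfunctions=not → at least one input occurs → occurs.
Redundant channel down [OR]: Main perception node is inoperative=not, Inboard lidar lost=occurs → at least one input occurs → occurs.
Brake command fails [AND]: Standby front camera is inoperative=occurs, Redundant channel down=occurs → all inputs occur → occurs.
Planning chain lost [OR]: Wheel-speed sensor failed=not, Auxiliary radar stuck=occurs → at least one input occurs → occurs.
Autonomous vehicle fails to stop [AND]: Perception stack inoperative=occurs, Brake command fails=occurs, Planning chain lost=occurs → all inputs occur → occurs.

Yes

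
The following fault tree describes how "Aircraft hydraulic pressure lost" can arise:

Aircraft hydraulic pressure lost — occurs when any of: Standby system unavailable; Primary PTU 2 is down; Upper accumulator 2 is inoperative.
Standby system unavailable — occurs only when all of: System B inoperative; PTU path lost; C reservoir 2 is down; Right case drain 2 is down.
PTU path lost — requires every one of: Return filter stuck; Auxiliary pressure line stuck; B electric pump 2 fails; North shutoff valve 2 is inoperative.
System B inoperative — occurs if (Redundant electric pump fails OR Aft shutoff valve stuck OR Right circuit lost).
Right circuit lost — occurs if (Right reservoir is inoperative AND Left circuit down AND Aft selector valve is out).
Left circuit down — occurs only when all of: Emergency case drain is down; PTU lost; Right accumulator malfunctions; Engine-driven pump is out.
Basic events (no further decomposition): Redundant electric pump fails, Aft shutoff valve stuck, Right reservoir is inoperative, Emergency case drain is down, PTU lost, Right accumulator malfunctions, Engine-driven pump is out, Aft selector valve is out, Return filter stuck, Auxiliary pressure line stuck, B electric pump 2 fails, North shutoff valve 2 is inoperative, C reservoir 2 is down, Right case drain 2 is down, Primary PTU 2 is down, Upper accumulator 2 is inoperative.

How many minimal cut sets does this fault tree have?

5

Left circuit down [AND]: one cut set from each child combined → 1 × 1 × 1 × 1 = 1 cut set(s).
Right circuit lost [AND]: one cut set from each child combined → 1 × 1 × 1 = 1 cut set(s).
System B inoperative [OR]: union of children's cut sets → 3 cut set(s).
PTU path lost [AND]: one cut set from each child combined → 1 × 1 × 1 × 1 = 1 cut set(s).
Standby system unavailable [AND]: one cut set from each child combined → 3 × 1 × 1 × 1 = 3 cut set(s).
Aircraft hydraulic pressure lost [OR]: union of children's cut sets → 5 cut set(s).
Minimal cut sets: {Auxiliary pressure line stuck, B electric pump 2 fails, C reservoir 2 is down, North shutoff valve 2 is inoperative, Redundant electric pump fails, Return filter stuck, Right case drain 2 is down}; {Aft shutoff valve stuck, Auxiliary pressure line stuck, B electric pump 2 fails, C reservoir 2 is down, North shutoff valve 2 is inoperative, Return filter stuck, Right case drain 2 is down}; {Aft selector valve is out, Auxiliary pressure line stuck, B electric pump 2 fails, C reservoir 2 is down, Emergency case drain is down, Engine-driven pump is out, North shutoff valve 2 is inoperative, PTU lost, Return filter stuck, Right accumulator malfunctions, Right case drain 2 is down, Right reservoir is inoperative}; {Primary PTU 2 is down}; {Upper accumulator 2 is inoperative}.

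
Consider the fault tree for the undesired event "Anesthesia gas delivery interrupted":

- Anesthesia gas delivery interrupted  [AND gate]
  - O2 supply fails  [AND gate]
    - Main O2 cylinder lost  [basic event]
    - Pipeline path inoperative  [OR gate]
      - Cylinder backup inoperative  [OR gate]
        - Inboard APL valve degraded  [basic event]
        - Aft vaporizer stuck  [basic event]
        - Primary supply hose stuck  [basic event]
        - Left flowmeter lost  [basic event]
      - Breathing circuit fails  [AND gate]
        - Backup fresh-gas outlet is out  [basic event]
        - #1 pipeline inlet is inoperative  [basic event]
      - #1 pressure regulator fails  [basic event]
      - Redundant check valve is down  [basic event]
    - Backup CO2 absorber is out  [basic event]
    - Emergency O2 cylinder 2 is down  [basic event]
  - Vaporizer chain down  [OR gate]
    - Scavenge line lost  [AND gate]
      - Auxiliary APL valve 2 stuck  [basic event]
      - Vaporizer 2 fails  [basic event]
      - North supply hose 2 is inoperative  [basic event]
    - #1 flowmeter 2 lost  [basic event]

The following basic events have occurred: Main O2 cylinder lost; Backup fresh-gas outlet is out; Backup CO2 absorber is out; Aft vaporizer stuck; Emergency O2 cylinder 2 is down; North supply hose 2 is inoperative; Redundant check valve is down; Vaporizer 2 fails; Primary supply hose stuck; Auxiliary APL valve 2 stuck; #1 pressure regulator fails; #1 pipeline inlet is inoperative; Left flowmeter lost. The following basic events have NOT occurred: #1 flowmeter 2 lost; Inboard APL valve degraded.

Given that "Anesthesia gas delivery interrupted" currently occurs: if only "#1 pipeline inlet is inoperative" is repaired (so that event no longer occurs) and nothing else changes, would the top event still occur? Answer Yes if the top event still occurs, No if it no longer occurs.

Counterfactual: set "#1 pipeline inlet is inoperative" to not occurred.
Cylinder backup inoperative [OR]: Inboard APL valve degraded=not, Aft vaporizer stuck=occurs, Primary supply hose stuck=occurs, Left flowmeter lost=occurs → at least one input occurs → occurs.
Breathing circuit fails [AND]: Backup fresh-gas outlet is out=occurs, #1 pipeline inlet is inoperative=not → not all inputs occur → does not occur.
Pipeline path inoperative [OR]: Cylinder backup inoperative=occurs, Breathing circuit fails=not, #1 pressure regulator fails=occurs, Redundant check valve is down=occurs → at least one input occurs → occurs.
O2 supply fails [AND]: Main O2 cylinder lost=occurs, Pipeline path inoperative=occurs, Backup CO2 absorber is out=occurs, Emergency O2 cylinder 2 is down=occurs → all inputs occur → occurs.
Scavenge line lost [AND]: Auxiliary APL valve 2 stuck=occurs, Vaporizer 2 fails=occurs, North supply hose 2 is inoperative=occurs → all inputs occur → occurs.
Vaporizer chain down [OR]: Scavenge line lost=occurs, #1 flowmeter 2 lost=not → at least one input occurs → occurs.
Anesthesia gas delivery interrupted [AND]: O2 supply fails=occurs, Vaporizer chain down=occurs → all inputs occur → occurs.

Yes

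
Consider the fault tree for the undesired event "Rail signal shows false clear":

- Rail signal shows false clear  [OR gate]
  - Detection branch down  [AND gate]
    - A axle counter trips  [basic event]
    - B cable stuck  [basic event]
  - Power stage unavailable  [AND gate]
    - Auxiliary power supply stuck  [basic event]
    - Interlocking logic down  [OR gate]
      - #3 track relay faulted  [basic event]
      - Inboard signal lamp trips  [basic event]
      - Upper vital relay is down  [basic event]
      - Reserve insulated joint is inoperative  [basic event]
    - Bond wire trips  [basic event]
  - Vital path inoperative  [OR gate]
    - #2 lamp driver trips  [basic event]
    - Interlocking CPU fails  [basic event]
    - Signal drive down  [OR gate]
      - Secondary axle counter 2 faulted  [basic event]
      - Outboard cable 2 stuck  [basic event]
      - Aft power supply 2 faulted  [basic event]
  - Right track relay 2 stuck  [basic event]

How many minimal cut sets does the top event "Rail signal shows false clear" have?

11

Detection branch down [AND]: one cut set from each child combined → 1 × 1 = 1 cut set(s).
Interlocking logic down [OR]: union of children's cut sets → 4 cut set(s).
Power stage unavailable [AND]: one cut set from each child combined → 1 × 4 × 1 = 4 cut set(s).
Signal drive down [OR]: union of children's cut sets → 3 cut set(s).
Vital path inoperative [OR]: union of children's cut sets → 5 cut set(s).
Rail signal shows false clear [OR]: union of children's cut sets → 11 cut set(s).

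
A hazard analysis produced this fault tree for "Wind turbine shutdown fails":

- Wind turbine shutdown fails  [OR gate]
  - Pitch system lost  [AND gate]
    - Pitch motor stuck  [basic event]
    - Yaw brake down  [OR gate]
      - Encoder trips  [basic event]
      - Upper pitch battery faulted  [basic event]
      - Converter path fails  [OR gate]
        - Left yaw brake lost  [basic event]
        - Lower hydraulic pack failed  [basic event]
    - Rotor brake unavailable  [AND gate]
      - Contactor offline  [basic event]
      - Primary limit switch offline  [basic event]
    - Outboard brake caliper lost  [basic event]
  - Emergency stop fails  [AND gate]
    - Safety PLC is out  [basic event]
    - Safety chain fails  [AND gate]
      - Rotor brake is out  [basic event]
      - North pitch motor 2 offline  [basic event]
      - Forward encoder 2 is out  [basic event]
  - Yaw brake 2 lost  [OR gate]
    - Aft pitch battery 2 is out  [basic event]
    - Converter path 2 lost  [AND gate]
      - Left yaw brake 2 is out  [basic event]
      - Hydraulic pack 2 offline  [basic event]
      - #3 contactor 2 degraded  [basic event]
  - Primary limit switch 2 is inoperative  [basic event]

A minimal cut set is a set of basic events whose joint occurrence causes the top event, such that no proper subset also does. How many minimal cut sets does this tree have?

Converter path fails [OR]: union of children's cut sets → 2 cut set(s).
Yaw brake down [OR]: union of children's cut sets → 4 cut set(s).
Rotor brake unavailable [AND]: one cut set from each child combined → 1 × 1 = 1 cut set(s).
Pitch system lost [AND]: one cut set from each child combined → 1 × 4 × 1 × 1 = 4 cut set(s).
Safety chain fails [AND]: one cut set from each child combined → 1 × 1 × 1 = 1 cut set(s).
Emergency stop fails [AND]: one cut set from each child combined → 1 × 1 = 1 cut set(s).
Converter path 2 lost [AND]: one cut set from each child combined → 1 × 1 × 1 = 1 cut set(s).
Yaw brake 2 lost [OR]: union of children's cut sets → 2 cut set(s).
Wind turbine shutdown fails [OR]: union of children's cut sets → 8 cut set(s).
Minimal cut sets: {Contactor offline, Encoder trips, Outboard brake caliper lost, Pitch motor stuck, Primary limit switch offline}; {Contactor offline, Outboard brake caliper lost, Pitch motor stuck, Primary limit switch offline, Upper pitch battery faulted}; {Contactor offline, Left yaw brake lost, Outboard brake caliper lost, Pitch motor stuck, Primary limit switch offline}; {Contactor offline, Lower hydraulic pack failed, Outboard brake caliper lost, Pitch motor stuck, Primary limit switch offline}; {Forward encoder 2 is out, North pitch motor 2 offline, Rotor brake is out, Safety PLC is out}; {Aft pitch battery 2 is out}; {#3 contactor 2 degraded, Hydraulic pack 2 offline, Left yaw brake 2 is out}; {Primary limit switch 2 is inoperative}.

8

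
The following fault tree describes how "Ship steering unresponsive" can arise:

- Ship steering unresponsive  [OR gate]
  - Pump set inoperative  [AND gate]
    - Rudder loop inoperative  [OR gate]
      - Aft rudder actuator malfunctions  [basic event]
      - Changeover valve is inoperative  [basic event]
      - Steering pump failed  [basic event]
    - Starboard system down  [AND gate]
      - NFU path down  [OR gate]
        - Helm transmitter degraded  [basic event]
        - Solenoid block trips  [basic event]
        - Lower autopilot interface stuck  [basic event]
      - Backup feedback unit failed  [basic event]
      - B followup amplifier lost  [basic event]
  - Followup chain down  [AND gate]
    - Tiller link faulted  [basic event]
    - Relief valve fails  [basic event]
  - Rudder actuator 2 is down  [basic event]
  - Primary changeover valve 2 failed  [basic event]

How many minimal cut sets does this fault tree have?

Rudder loop inoperative [OR]: union of children's cut sets → 3 cut set(s).
NFU path down [OR]: union of children's cut sets → 3 cut set(s).
Starboard system down [AND]: one cut set from each child combined → 3 × 1 × 1 = 3 cut set(s).
Pump set inoperative [AND]: one cut set from each child combined → 3 × 3 = 9 cut set(s).
Followup chain down [AND]: one cut set from each child combined → 1 × 1 = 1 cut set(s).
Ship steering unresponsive [OR]: union of children's cut sets → 12 cut set(s).

12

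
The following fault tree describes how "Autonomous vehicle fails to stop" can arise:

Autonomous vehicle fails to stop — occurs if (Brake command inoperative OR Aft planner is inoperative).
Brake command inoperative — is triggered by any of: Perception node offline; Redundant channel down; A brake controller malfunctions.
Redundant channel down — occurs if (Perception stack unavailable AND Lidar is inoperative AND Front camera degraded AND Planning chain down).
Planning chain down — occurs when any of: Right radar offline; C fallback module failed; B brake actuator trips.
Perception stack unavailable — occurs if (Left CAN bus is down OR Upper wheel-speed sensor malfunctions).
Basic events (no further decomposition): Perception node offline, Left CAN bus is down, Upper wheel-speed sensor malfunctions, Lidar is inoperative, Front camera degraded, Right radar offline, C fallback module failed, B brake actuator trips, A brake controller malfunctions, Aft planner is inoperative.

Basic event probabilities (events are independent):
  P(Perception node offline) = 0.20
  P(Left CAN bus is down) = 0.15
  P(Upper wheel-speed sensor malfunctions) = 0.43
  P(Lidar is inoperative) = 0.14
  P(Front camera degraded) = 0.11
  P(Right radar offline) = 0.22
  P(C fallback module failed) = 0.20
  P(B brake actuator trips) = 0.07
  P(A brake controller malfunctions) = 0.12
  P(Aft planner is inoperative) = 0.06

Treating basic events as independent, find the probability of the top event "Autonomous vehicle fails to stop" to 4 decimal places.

P(Perception stack unavailable) [OR] = 1 − (1−0.15) × (1−0.43) = 0.515500
P(Planning chain down) [OR] = 1 − (1−0.22) × (1−0.20) × (1−0.07) = 0.419680
P(Redundant channel down) [AND] = 0.515500 × 0.14 × 0.11 × 0.419680 = 0.003332
P(Brake command inoperative) [OR] = 1 − (1−0.20) × (1−0.003332) × (1−0.12) = 0.298346
P(Autonomous vehicle fails to stop) [OR] = 1 − (1−0.298346) × (1−0.06) = 0.340445
Rounded to 4 decimal places: P(Autonomous vehicle fails to stop) ≈ 0.3404.

0.3404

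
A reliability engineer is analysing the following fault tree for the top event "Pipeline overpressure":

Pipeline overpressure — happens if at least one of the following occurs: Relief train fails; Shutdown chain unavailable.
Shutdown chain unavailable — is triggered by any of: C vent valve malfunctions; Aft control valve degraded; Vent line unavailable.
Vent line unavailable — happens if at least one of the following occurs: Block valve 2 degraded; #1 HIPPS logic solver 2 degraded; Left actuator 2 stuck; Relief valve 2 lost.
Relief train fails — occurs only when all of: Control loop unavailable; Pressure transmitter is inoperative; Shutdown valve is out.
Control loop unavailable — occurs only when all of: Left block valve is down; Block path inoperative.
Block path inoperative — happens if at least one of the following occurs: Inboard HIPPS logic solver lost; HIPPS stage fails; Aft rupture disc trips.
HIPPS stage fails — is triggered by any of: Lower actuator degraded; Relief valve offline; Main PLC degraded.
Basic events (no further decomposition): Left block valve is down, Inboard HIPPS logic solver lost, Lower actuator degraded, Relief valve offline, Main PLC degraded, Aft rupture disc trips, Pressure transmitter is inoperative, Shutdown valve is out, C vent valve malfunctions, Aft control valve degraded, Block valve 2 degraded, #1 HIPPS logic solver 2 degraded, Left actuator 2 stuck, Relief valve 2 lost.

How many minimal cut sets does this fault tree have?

11

HIPPS stage fails [OR]: union of children's cut sets → 3 cut set(s).
Block path inoperative [OR]: union of children's cut sets → 5 cut set(s).
Control loop unavailable [AND]: one cut set from each child combined → 1 × 5 = 5 cut set(s).
Relief train fails [AND]: one cut set from each child combined → 5 × 1 × 1 = 5 cut set(s).
Vent line unavailable [OR]: union of children's cut sets → 4 cut set(s).
Shutdown chain unavailable [OR]: union of children's cut sets → 6 cut set(s).
Pipeline overpressure [OR]: union of children's cut sets → 11 cut set(s).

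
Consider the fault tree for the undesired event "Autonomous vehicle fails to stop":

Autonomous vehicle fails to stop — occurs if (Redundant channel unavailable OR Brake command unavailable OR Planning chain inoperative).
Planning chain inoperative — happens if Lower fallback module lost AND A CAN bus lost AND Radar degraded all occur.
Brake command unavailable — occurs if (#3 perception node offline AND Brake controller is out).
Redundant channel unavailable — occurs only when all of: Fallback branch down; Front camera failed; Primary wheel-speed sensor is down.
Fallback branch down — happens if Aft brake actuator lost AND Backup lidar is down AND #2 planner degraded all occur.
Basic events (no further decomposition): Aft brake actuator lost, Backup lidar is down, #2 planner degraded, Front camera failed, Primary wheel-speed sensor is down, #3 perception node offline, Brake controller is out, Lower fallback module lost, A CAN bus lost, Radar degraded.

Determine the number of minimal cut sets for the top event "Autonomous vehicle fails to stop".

3

Fallback branch down [AND]: one cut set from each child combined → 1 × 1 × 1 = 1 cut set(s).
Redundant channel unavailable [AND]: one cut set from each child combined → 1 × 1 × 1 = 1 cut set(s).
Brake command unavailable [AND]: one cut set from each child combined → 1 × 1 = 1 cut set(s).
Planning chain inoperative [AND]: one cut set from each child combined → 1 × 1 × 1 = 1 cut set(s).
Autonomous vehicle fails to stop [OR]: union of children's cut sets → 3 cut set(s).
Minimal cut sets: {#2 planner degraded, Aft brake actuator lost, Backup lidar is down, Front camera failed, Primary wheel-speed sensor is down}; {#3 perception node offline, Brake controller is out}; {A CAN bus lost, Lower fallback module lost, Radar degraded}.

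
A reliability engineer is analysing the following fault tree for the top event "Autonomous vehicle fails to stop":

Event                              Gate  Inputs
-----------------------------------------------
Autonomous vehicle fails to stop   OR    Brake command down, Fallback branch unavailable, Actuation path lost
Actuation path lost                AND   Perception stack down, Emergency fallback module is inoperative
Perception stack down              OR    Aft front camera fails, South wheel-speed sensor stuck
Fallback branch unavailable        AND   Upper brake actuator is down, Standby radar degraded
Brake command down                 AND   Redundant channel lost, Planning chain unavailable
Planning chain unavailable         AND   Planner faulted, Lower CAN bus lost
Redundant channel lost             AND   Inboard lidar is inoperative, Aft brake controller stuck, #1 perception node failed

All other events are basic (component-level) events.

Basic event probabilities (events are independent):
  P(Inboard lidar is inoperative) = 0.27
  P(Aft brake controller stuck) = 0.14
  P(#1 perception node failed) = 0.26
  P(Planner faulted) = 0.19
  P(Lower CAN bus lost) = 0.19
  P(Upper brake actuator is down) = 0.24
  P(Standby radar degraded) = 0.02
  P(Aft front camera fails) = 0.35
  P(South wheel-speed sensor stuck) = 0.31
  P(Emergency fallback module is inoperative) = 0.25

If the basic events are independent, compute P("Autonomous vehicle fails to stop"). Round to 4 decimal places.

0.1423

P(Redundant channel lost) [AND] = 0.27 × 0.14 × 0.26 = 0.009828
P(Planning chain unavailable) [AND] = 0.19 × 0.19 = 0.036100
P(Brake command down) [AND] = 0.009828 × 0.036100 = 0.000355
P(Fallback branch unavailable) [AND] = 0.24 × 0.02 = 0.004800
P(Perception stack down) [OR] = 1 − (1−0.35) × (1−0.31) = 0.551500
P(Actuation path lost) [AND] = 0.551500 × 0.25 = 0.137875
P(Autonomous vehicle fails to stop) [OR] = 1 − (1−0.000355) × (1−0.004800) × (1−0.137875) = 0.142318
Rounded to 4 decimal places: P(Autonomous vehicle fails to stop) ≈ 0.1423.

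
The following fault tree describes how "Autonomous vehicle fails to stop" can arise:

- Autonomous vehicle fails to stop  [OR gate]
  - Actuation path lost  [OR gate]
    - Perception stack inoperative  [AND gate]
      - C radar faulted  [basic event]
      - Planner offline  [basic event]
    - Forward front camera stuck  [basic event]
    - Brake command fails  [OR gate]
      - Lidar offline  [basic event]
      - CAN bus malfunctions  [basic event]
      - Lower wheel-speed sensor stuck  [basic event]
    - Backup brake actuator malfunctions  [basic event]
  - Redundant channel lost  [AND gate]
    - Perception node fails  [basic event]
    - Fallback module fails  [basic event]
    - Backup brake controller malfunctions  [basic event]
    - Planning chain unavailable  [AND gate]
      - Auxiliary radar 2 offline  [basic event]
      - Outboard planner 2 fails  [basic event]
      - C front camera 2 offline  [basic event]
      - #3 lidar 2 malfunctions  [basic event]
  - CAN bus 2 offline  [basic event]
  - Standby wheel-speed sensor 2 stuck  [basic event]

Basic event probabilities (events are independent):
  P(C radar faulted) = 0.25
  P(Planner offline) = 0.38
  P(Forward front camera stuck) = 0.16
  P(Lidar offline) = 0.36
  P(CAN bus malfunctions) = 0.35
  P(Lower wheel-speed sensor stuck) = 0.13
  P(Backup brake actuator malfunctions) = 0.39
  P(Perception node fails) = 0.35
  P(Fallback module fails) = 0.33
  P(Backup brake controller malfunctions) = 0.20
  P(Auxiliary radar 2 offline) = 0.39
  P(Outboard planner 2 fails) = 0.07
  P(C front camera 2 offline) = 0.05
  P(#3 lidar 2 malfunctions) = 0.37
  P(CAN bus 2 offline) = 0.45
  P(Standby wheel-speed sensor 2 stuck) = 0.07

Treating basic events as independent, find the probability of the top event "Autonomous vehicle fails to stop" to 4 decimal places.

0.9142

P(Perception stack inoperative) [AND] = 0.25 × 0.38 = 0.095000
P(Brake command fails) [OR] = 1 − (1−0.36) × (1−0.35) × (1−0.13) = 0.638080
P(Actuation path lost) [OR] = 1 − (1−0.095000) × (1−0.16) × (1−0.638080) × (1−0.39) = 0.832170
P(Planning chain unavailable) [AND] = 0.39 × 0.07 × 0.05 × 0.37 = 0.000505
P(Redundant channel lost) [AND] = 0.35 × 0.33 × 0.20 × 0.000505 = 0.000012
P(Autonomous vehicle fails to stop) [OR] = 1 − (1−0.832170) × (1−0.000012) × (1−0.45) × (1−0.07) = 0.914156
Rounded to 4 decimal places: P(Autonomous vehicle fails to stop) ≈ 0.9142.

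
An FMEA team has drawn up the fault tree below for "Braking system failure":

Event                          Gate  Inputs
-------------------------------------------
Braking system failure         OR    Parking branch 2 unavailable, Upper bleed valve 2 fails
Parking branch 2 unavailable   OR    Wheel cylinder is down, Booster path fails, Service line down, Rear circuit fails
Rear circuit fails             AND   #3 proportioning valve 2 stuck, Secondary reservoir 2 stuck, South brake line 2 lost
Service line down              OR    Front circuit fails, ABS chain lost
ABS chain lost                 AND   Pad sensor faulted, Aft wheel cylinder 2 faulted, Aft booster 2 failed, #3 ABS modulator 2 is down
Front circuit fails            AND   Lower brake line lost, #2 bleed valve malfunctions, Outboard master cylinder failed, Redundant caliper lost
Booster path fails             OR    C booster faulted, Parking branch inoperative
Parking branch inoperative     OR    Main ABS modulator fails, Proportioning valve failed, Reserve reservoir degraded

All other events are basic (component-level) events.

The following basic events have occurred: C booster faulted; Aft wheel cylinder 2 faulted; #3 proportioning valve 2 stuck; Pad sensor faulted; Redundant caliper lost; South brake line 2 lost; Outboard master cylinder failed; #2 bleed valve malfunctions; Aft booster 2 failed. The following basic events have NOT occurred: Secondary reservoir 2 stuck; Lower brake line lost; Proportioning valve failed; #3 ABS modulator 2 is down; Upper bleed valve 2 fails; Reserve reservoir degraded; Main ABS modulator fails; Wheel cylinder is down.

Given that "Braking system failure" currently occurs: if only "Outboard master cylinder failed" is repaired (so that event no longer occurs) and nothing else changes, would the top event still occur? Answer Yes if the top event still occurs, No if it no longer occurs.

Yes

Counterfactual: set "Outboard master cylinder failed" to not occurred.
Parking branch inoperative [OR]: Main ABS modulator fails=not, Proportioning valve failed=not, Reserve reservoir degraded=not → no input occurs → does not occur.
Booster path fails [OR]: C booster faulted=occurs, Parking branch inoperative=not → at least one input occurs → occurs.
Front circuit fails [AND]: Lower brake line lost=not, #2 bleed valve malfunctions=occurs, Outboard master cylinder failed=not, Redundant caliper lost=occurs → not all inputs occur → does not occur.
ABS chain lost [AND]: Pad sensor faulted=occurs, Aft wheel cylinder 2 faulted=occurs, Aft booster 2 failed=occurs, #3 ABS modulator 2 is down=not → not all inputs occur → does not occur.
Service line down [OR]: Front circuit fails=not, ABS chain lost=not → no input occurs → does not occur.
Rear circuit fails [AND]: #3 proportioning valve 2 stuck=occurs, Secondary reservoir 2 stuck=not, South brake line 2 lost=occurs → not all inputs occur → does not occur.
Parking branch 2 unavailable [OR]: Wheel cylinder is down=not, Booster path fails=occurs, Service line down=not, Rear circuit fails=not → at least one input occurs → occurs.
Braking system failure [OR]: Parking branch 2 unavailable=occurs, Upper bleed valve 2 fails=not → at least one input occurs → occurs.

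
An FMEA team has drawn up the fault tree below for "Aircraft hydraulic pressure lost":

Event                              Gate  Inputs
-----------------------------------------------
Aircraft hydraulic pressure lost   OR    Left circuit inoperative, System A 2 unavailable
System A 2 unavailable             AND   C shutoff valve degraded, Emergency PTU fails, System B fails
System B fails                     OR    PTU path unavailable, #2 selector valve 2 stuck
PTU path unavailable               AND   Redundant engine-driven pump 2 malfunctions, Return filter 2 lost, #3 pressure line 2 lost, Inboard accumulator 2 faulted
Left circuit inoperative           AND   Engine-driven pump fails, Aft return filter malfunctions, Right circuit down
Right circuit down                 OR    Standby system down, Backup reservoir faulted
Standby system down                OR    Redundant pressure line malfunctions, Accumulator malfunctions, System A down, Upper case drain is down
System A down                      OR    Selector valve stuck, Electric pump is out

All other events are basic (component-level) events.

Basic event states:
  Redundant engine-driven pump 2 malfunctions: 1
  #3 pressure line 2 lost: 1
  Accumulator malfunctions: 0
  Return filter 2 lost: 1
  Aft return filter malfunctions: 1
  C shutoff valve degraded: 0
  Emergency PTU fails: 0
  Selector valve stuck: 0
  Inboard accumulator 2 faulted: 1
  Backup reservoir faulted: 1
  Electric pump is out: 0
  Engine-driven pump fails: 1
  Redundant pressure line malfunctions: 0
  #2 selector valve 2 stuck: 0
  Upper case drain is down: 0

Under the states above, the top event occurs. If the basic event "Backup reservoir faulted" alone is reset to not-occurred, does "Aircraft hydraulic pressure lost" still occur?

No

Counterfactual: set "Backup reservoir faulted" to not occurred.
System A down [OR]: Selector valve stuck=not, Electric pump is out=not → no input occurs → does not occur.
Standby system down [OR]: Redundant pressure line malfunctions=not, Accumulator malfunctions=not, System A down=not, Upper case drain is down=not → no input occurs → does not occur.
Right circuit down [OR]: Standby system down=not, Backup reservoir faulted=not → no input occurs → does not occur.
Left circuit inoperative [AND]: Engine-driven pump fails=occurs, Aft return filter malfunctions=occurs, Right circuit down=not → not all inputs occur → does not occur.
PTU path unavailable [AND]: Redundant engine-driven pump 2 malfunctions=occurs, Return filter 2 lost=occurs, #3 pressure line 2 lost=occurs, Inboard accumulator 2 faulted=occurs → all inputs occur → occurs.
System B fails [OR]: PTU path unavailable=occurs, #2 selector valve 2 stuck=not → at least one input occurs → occurs.
System A 2 unavailable [AND]: C shutoff valve degraded=not, Emergency PTU fails=not, System B fails=occurs → not all inputs occur → does not occur.
Aircraft hydraulic pressure lost [OR]: Left circuit inoperative=not, System A 2 unavailable=not → no input occurs → does not occur.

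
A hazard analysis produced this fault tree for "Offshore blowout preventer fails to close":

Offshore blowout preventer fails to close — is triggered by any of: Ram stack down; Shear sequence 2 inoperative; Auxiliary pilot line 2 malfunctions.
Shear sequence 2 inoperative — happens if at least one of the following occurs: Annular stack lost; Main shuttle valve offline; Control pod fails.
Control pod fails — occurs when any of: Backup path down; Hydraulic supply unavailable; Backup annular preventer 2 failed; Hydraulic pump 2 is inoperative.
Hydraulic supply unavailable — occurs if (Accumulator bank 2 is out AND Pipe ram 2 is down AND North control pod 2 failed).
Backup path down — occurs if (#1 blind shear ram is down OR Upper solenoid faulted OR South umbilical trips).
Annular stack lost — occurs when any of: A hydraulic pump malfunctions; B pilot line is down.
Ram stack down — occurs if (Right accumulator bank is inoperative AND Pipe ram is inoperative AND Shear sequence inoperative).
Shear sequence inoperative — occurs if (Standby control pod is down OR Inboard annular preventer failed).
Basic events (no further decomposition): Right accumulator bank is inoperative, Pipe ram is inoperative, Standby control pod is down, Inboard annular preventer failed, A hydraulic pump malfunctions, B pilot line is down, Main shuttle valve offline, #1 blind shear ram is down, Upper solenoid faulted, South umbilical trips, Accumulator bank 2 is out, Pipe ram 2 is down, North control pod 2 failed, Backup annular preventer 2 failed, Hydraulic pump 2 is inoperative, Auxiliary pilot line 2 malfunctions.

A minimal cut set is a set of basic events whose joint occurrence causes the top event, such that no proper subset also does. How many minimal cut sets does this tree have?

Shear sequence inoperative [OR]: union of children's cut sets → 2 cut set(s).
Ram stack down [AND]: one cut set from each child combined → 1 × 1 × 2 = 2 cut set(s).
Annular stack lost [OR]: union of children's cut sets → 2 cut set(s).
Backup path down [OR]: union of children's cut sets → 3 cut set(s).
Hydraulic supply unavailable [AND]: one cut set from each child combined → 1 × 1 × 1 = 1 cut set(s).
Control pod fails [OR]: union of children's cut sets → 6 cut set(s).
Shear sequence 2 inoperative [OR]: union of children's cut sets → 9 cut set(s).
Offshore blowout preventer fails to close [OR]: union of children's cut sets → 12 cut set(s).

12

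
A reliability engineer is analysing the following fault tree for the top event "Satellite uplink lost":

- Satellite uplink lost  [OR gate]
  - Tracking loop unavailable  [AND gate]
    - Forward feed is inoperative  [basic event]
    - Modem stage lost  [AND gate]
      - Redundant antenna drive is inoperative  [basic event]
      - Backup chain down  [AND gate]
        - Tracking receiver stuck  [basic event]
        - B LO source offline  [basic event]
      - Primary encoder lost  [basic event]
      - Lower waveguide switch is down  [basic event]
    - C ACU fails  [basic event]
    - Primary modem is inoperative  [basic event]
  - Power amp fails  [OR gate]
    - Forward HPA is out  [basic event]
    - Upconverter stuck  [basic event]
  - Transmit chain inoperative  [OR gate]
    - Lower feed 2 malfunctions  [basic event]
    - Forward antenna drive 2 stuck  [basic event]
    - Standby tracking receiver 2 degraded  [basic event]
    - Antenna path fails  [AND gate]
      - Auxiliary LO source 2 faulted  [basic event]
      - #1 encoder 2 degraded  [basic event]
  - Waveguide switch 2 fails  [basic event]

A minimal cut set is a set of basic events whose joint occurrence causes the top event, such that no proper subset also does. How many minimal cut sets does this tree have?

8

Backup chain down [AND]: one cut set from each child combined → 1 × 1 = 1 cut set(s).
Modem stage lost [AND]: one cut set from each child combined → 1 × 1 × 1 × 1 = 1 cut set(s).
Tracking loop unavailable [AND]: one cut set from each child combined → 1 × 1 × 1 × 1 = 1 cut set(s).
Power amp fails [OR]: union of children's cut sets → 2 cut set(s).
Antenna path fails [AND]: one cut set from each child combined → 1 × 1 = 1 cut set(s).
Transmit chain inoperative [OR]: union of children's cut sets → 4 cut set(s).
Satellite uplink lost [OR]: union of children's cut sets → 8 cut set(s).
Minimal cut sets: {B LO source offline, C ACU fails, Forward feed is inoperative, Lower waveguide switch is down, Primary encoder lost, Primary modem is inoperative, Redundant antenna drive is inoperative, Tracking receiver stuck}; {Forward HPA is out}; {Upconverter stuck}; {Lower feed 2 malfunctions}; {Forward antenna drive 2 stuck}; {Standby tracking receiver 2 degraded}; {#1 encoder 2 degraded, Auxiliary LO source 2 faulted}; {Waveguide switch 2 fails}.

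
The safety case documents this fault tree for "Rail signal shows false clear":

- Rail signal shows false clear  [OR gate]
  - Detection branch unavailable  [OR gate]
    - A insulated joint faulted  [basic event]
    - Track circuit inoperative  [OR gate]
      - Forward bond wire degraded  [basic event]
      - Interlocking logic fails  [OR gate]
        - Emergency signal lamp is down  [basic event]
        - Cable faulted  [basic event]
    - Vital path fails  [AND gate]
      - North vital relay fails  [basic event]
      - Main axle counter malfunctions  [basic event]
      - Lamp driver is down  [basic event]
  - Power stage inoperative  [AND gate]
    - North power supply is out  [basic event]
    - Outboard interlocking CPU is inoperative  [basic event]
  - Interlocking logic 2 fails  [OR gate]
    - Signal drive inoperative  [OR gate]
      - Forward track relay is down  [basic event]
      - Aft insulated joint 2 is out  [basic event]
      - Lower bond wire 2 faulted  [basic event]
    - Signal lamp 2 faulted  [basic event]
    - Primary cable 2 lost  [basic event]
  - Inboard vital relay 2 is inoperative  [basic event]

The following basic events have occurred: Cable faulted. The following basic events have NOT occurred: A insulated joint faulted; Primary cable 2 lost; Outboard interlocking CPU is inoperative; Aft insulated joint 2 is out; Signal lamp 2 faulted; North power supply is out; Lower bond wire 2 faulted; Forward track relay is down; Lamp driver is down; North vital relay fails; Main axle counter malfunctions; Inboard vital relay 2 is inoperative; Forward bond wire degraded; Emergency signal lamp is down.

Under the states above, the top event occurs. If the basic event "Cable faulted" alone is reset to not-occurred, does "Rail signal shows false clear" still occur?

Counterfactual: set "Cable faulted" to not occurred.
Interlocking logic fails [OR]: Emergency signal lamp is down=not, Cable faulted=not → no input occurs → does not occur.
Track circuit inoperative [OR]: Forward bond wire degraded=not, Interlocking logic fails=not → no input occurs → does not occur.
Vital path fails [AND]: North vital relay fails=not, Main axle counter malfunctions=not, Lamp driver is down=not → not all inputs occur → does not occur.
Detection branch unavailable [OR]: A insulated joint faulted=not, Track circuit inoperative=not, Vital path fails=not → no input occurs → does not occur.
Power stage inoperative [AND]: North power supply is out=not, Outboard interlocking CPU is inoperative=not → not all inputs occur → does not occur.
Signal drive inoperative [OR]: Forward track relay is down=not, Aft insulated joint 2 is out=not, Lower bond wire 2 faulted=not → no input occurs → does not occur.
Interlocking logic 2 fails [OR]: Signal drive inoperative=not, Signal lamp 2 faulted=not, Primary cable 2 lost=not → no input occurs → does not occur.
Rail signal shows false clear [OR]: Detection branch unavailable=not, Power stage inoperative=not, Interlocking logic 2 fails=not, Inboard vital relay 2 is inoperative=not → no input occurs → does not occur.

No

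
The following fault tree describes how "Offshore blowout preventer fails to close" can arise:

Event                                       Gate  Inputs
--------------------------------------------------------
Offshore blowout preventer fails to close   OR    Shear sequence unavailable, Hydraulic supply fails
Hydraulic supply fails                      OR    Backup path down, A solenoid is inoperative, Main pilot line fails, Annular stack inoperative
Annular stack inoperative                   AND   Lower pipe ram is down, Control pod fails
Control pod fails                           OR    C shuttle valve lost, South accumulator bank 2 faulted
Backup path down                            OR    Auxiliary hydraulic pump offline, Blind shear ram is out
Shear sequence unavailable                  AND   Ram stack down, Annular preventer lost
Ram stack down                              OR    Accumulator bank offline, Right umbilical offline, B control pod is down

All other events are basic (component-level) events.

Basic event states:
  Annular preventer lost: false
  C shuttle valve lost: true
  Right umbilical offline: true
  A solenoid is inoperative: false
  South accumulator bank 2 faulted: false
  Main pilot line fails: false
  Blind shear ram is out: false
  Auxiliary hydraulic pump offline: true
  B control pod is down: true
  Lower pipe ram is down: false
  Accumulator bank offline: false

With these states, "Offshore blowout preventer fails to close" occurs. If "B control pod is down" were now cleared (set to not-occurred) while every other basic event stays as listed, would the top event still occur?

Yes

Counterfactual: set "B control pod is down" to not occurred.
Ram stack down [OR]: Accumulator bank offline=not, Right umbilical offline=occurs, B control pod is down=not → at least one input occurs → occurs.
Shear sequence unavailable [AND]: Ram stack down=occurs, Annular preventer lost=not → not all inputs occur → does not occur.
Backup path down [OR]: Auxiliary hydraulic pump offline=occurs, Blind shear ram is out=not → at least one input occurs → occurs.
Control pod fails [OR]: C shuttle valve lost=occurs, South accumulator bank 2 faulted=not → at least one input occurs → occurs.
Annular stack inoperative [AND]: Lower pipe ram is down=not, Control pod fails=occurs → not all inputs occur → does not occur.
Hydraulic supply fails [OR]: Backup path down=occurs, A solenoid is inoperative=not, Main pilot line fails=not, Annular stack inoperative=not → at least one input occurs → occurs.
Offshore blowout preventer fails to close [OR]: Shear sequence unavailable=not, Hydraulic supply fails=occurs → at least one input occurs → occurs.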